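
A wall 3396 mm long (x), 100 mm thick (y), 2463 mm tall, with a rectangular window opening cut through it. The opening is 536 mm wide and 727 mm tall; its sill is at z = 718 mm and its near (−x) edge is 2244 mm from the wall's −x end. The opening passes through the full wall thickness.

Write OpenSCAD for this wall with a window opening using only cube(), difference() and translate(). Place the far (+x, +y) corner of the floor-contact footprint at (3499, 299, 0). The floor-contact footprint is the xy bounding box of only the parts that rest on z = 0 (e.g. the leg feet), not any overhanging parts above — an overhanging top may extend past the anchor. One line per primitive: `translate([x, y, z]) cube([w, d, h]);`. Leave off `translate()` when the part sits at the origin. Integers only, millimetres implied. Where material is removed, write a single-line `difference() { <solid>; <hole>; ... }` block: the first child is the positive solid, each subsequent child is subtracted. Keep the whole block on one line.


difference() { translate([103, 199, 0]) cube([3396, 100, 2463]); translate([2347, 199, 718]) cube([536, 100, 727]); }


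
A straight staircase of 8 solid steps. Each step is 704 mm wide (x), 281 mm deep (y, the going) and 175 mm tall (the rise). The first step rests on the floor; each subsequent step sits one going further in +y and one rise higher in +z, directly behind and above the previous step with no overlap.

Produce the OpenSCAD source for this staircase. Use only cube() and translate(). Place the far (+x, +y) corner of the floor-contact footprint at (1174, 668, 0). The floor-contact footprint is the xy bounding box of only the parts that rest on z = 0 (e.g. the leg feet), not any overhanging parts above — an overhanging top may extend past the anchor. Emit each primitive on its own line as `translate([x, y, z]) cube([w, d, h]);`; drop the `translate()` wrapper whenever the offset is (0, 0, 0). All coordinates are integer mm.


translate([470, 387, 0]) cube([704, 281, 175]);
translate([470, 668, 175]) cube([704, 281, 175]);
translate([470, 949, 350]) cube([704, 281, 175]);
translate([470, 1230, 525]) cube([704, 281, 175]);
translate([470, 1511, 700]) cube([704, 281, 175]);
translate([470, 1792, 875]) cube([704, 281, 175]);
translate([470, 2073, 1050]) cube([704, 281, 175]);
translate([470, 2354, 1225]) cube([704, 281, 175]);


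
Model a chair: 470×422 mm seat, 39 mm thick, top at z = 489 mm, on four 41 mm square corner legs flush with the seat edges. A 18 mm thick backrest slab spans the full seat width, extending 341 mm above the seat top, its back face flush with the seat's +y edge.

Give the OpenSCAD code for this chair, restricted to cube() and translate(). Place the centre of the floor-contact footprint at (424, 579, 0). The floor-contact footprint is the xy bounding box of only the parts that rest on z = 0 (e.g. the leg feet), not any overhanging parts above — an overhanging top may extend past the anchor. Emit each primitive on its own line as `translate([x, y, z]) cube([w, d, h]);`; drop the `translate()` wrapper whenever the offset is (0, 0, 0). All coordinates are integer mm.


// leg_h = 489 - 39 = 450
translate([189, 368, 450]) cube([470, 422, 39]);
translate([189, 368, 0]) cube([41, 41, 450]);
translate([618, 368, 0]) cube([41, 41, 450]);
translate([189, 749, 0]) cube([41, 41, 450]);
translate([618, 749, 0]) cube([41, 41, 450]);
translate([189, 772, 489]) cube([470, 18, 341]);


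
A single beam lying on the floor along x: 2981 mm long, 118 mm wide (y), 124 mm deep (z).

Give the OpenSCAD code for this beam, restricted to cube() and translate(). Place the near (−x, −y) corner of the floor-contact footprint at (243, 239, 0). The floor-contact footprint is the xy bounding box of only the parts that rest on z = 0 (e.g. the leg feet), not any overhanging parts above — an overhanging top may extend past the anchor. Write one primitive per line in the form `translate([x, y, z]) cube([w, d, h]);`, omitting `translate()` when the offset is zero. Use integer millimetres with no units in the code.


translate([243, 239, 0]) cube([2981, 118, 124]);


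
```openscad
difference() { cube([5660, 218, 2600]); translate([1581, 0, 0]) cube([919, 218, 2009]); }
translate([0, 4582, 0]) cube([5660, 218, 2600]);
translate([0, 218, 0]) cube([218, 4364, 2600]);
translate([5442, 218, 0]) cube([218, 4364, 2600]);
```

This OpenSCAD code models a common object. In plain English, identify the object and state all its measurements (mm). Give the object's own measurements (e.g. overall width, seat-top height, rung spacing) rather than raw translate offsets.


A single room: four walls, each 2600 mm tall and 218 mm thick, enclosing an outside footprint 5660×4800 mm (x × y), no floor or roof. The front and back walls (−y and +y sides) run the full x-width; the side walls fit between their inner faces. A door opening 919 mm wide and 2009 mm tall is cut through the front wall from the floor up, its −x edge 1581 mm from the wall's −x end.


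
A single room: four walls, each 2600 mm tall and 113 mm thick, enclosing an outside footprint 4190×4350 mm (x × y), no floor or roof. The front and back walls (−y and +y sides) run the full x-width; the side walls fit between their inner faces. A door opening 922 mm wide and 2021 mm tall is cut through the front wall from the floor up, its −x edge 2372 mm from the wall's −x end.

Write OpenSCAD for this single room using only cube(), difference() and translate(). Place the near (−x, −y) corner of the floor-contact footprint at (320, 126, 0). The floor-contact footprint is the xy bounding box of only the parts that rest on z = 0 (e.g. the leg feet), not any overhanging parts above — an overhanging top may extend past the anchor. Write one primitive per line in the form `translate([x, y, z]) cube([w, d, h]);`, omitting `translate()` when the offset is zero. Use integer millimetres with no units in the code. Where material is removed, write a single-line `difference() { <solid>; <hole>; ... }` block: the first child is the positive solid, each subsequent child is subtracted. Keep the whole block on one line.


difference() { translate([320, 126, 0]) cube([4190, 113, 2600]); translate([2692, 126, 0]) cube([922, 113, 2021]); }
translate([320, 4363, 0]) cube([4190, 113, 2600]);
translate([320, 239, 0]) cube([113, 4124, 2600]);
translate([4397, 239, 0]) cube([113, 4124, 2600]);


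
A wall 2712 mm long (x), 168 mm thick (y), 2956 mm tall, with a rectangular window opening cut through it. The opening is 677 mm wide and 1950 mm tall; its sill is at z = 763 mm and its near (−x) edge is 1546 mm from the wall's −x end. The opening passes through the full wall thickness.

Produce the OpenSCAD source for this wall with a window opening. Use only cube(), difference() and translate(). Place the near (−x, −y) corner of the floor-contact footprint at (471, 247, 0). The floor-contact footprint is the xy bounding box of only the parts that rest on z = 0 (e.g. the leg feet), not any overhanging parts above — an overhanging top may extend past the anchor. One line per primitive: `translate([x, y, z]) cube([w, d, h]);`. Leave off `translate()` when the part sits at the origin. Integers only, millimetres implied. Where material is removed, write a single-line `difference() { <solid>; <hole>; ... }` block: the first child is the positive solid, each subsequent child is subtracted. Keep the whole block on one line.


difference() { translate([471, 247, 0]) cube([2712, 168, 2956]); translate([2017, 247, 763]) cube([677, 168, 1950]); }


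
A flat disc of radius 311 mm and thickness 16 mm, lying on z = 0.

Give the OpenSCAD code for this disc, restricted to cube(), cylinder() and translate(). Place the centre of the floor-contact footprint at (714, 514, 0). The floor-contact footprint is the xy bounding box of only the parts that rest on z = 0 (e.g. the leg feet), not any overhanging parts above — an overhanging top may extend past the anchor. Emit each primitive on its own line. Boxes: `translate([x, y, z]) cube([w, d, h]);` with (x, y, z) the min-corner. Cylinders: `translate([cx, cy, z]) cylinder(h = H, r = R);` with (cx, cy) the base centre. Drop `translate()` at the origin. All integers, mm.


translate([714, 514, 0]) cylinder(h = 16, r = 311);


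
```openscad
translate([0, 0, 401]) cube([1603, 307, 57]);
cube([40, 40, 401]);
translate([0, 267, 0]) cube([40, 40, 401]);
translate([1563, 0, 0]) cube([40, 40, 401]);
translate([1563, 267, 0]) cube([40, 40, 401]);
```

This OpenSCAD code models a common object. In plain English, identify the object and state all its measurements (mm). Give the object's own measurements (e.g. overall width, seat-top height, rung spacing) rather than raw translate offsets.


A long wooden bench with a 1603 mm (x) × 307 mm (y) seat, 57 mm thick, its top surface 458 mm above the floor. Four 40 mm square legs at the seat corners, flush with the edges, run from z = 0 to the seat underside.


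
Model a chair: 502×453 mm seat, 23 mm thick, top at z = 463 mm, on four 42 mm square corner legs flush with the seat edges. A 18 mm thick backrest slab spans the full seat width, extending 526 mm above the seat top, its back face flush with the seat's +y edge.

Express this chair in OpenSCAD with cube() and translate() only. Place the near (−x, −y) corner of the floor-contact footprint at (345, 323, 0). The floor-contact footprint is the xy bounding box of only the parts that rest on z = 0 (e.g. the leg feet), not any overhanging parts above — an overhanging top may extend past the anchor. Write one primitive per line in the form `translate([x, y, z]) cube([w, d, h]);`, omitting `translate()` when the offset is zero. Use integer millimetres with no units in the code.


// leg_h = 463 - 23 = 440
translate([345, 323, 440]) cube([502, 453, 23]);
translate([345, 323, 0]) cube([42, 42, 440]);
translate([805, 323, 0]) cube([42, 42, 440]);
translate([345, 734, 0]) cube([42, 42, 440]);
translate([805, 734, 0]) cube([42, 42, 440]);
translate([345, 758, 463]) cube([502, 18, 526]);


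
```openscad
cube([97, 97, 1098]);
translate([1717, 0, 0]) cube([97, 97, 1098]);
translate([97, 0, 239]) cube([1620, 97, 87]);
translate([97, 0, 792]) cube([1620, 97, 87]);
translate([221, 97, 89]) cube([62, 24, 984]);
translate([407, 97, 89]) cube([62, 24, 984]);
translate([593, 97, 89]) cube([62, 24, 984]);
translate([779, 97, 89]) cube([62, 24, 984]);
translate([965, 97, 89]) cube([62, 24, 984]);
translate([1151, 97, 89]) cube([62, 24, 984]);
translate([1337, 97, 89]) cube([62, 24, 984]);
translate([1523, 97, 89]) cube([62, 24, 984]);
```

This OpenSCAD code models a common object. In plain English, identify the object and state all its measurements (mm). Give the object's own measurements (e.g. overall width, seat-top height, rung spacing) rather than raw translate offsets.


A fence section. Two 97×97 mm posts, 1098 mm tall, stand on the floor with a clear span of 1620 mm between their inner faces. Two horizontal rails of 97×87 mm section span the gap between the posts with their undersides at z = 239 mm and z = 792 mm, flush with the posts' −y face. 8 pickets, each 62 mm wide, 24 mm thick and 984 mm tall, are fixed to the +y face of the rails with their bottoms at z = 89 mm, spaced across the span with a 124 mm gap after the −x post and between neighbouring pickets, with 132 mm left before the +x post.


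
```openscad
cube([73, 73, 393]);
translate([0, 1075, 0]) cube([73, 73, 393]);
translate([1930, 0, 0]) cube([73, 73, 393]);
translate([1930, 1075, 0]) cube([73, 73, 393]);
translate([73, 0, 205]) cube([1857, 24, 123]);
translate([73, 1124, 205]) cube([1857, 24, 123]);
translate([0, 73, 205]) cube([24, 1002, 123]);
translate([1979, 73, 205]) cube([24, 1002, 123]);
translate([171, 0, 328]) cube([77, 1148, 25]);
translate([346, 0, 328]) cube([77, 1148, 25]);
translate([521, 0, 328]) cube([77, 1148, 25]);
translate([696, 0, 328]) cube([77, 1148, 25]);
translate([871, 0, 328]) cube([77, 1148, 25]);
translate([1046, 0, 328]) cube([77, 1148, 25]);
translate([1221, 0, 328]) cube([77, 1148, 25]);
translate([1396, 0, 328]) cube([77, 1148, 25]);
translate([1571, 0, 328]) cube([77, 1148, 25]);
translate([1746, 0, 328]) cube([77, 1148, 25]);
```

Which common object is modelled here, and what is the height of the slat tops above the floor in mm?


A bed frame. The slat-top height is 353 mm.

Four posts, four rails, and a row of slats — a bed frame. Slats sit on the rails at z = 205 + 123 = 328; with slat thickness 25, the top is 353 mm.


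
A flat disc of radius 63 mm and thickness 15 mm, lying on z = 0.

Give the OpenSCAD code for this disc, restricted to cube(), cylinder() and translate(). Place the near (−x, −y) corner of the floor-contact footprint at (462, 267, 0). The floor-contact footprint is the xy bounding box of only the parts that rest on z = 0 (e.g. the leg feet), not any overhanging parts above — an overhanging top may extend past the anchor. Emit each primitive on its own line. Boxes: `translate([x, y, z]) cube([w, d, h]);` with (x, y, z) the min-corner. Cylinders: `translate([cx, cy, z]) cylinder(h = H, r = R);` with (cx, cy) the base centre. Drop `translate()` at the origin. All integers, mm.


translate([525, 330, 0]) cylinder(h = 15, r = 63);


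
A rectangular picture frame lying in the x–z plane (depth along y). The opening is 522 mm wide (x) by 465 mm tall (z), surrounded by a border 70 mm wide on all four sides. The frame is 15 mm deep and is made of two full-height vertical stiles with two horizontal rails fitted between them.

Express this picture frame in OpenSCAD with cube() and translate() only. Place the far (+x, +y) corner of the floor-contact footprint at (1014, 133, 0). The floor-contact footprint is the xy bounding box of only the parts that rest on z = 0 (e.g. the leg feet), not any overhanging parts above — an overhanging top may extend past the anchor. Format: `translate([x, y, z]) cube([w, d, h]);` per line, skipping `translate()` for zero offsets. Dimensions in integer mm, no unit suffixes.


translate([352, 118, 0]) cube([70, 15, 605]);
translate([944, 118, 0]) cube([70, 15, 605]);
translate([422, 118, 0]) cube([522, 15, 70]);
translate([422, 118, 535]) cube([522, 15, 70]);


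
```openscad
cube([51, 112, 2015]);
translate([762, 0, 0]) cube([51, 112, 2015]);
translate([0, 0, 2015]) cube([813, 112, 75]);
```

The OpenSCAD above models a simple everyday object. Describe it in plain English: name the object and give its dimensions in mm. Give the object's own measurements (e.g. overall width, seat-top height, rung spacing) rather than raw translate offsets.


A door frame. The clear opening is 711 mm wide and 2015 mm high. Two 51 mm wide jambs, 112 mm deep, stand either side of the opening from the floor to the top of the opening. A 75 mm thick head sits across the top of both jambs, spanning the full outside width of the frame.


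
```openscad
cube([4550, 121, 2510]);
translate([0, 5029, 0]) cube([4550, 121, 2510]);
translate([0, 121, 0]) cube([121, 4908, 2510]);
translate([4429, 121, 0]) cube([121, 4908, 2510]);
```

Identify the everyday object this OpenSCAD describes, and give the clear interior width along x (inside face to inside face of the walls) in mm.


A house (or room) frame. The interior width is 4308 mm.

Four 2510 mm walls enclosing a rectangle with no floor or roof — a room or house frame. Outside width is 4550 mm and wall thickness is 121 mm, so the interior width is 4550 − 2 × 121 = 4308 mm.


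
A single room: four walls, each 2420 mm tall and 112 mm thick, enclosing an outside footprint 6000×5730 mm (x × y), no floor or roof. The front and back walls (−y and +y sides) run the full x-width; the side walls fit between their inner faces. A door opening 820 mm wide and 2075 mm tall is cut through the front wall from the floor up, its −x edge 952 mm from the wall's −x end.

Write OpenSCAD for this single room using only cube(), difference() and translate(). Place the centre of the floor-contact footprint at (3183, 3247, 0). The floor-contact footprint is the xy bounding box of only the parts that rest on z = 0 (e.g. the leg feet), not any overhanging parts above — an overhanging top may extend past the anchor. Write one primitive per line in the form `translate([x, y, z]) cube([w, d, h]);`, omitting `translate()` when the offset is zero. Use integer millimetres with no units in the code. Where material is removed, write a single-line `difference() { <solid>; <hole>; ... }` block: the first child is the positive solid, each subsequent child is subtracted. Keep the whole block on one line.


difference() { translate([183, 382, 0]) cube([6000, 112, 2420]); translate([1135, 382, 0]) cube([820, 112, 2075]); }
translate([183, 6000, 0]) cube([6000, 112, 2420]);
translate([183, 494, 0]) cube([112, 5506, 2420]);
translate([6071, 494, 0]) cube([112, 5506, 2420]);


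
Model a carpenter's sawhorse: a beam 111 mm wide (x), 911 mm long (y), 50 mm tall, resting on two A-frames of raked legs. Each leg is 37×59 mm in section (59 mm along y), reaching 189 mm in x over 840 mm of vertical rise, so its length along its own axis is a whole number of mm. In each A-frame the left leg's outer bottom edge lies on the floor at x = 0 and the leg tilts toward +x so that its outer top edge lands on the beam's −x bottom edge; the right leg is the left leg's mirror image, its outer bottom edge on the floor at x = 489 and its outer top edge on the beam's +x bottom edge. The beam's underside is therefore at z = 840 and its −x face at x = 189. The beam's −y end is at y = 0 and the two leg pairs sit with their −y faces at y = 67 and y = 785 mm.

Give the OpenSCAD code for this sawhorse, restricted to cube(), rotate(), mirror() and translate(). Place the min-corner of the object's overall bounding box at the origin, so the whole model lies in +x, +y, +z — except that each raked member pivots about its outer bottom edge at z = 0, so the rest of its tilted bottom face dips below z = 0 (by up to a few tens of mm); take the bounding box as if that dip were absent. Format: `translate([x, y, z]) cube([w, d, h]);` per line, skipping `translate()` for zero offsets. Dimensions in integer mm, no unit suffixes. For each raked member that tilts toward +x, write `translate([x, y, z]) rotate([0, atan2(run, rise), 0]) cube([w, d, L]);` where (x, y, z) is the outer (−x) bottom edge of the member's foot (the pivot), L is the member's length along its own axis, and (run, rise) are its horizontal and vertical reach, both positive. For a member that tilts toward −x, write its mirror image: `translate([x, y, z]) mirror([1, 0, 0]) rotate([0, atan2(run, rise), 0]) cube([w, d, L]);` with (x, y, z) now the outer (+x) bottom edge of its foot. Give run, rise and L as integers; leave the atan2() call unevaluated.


translate([189, 0, 840]) cube([111, 911, 50]);
translate([0, 67, 0]) rotate([0, atan2(189, 840), 0]) cube([37, 59, 861]);
translate([489, 67, 0]) mirror([1, 0, 0]) rotate([0, atan2(189, 840), 0]) cube([37, 59, 861]);
translate([0, 785, 0]) rotate([0, atan2(189, 840), 0]) cube([37, 59, 861]);
translate([489, 785, 0]) mirror([1, 0, 0]) rotate([0, atan2(189, 840), 0]) cube([37, 59, 861]);


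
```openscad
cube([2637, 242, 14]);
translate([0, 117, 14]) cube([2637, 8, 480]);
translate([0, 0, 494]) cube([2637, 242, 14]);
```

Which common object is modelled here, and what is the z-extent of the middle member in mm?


An I-beam. The web height is 480 mm.

Two wide flanges with a thin centred web — an I-beam. Overall 508 mm minus two 14 mm flanges gives a web of 508 − 2·14 = 480 mm.


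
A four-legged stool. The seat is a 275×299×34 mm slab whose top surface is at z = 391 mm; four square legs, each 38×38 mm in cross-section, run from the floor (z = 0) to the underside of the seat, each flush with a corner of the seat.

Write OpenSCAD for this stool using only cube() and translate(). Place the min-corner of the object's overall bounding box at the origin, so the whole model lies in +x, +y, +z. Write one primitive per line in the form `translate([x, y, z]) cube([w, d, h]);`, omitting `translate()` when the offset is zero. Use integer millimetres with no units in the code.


// leg_h = 391 - 34 = 357
translate([0, 0, 357]) cube([275, 299, 34]);
cube([38, 38, 357]);
translate([237, 0, 0]) cube([38, 38, 357]);
translate([0, 261, 0]) cube([38, 38, 357]);
translate([237, 261, 0]) cube([38, 38, 357]);


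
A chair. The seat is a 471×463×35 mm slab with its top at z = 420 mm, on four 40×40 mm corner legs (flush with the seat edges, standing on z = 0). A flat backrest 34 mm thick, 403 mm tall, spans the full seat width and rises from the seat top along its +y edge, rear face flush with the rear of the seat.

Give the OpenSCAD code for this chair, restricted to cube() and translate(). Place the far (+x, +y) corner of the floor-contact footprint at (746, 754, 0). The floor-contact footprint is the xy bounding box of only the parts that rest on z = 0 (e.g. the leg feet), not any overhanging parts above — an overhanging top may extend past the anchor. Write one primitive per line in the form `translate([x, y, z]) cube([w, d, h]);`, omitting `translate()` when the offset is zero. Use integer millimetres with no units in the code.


translate([275, 291, 385]) cube([471, 463, 35]);
translate([275, 291, 0]) cube([40, 40, 385]);
translate([706, 291, 0]) cube([40, 40, 385]);
translate([275, 714, 0]) cube([40, 40, 385]);
translate([706, 714, 0]) cube([40, 40, 385]);
translate([275, 720, 420]) cube([471, 34, 403]);


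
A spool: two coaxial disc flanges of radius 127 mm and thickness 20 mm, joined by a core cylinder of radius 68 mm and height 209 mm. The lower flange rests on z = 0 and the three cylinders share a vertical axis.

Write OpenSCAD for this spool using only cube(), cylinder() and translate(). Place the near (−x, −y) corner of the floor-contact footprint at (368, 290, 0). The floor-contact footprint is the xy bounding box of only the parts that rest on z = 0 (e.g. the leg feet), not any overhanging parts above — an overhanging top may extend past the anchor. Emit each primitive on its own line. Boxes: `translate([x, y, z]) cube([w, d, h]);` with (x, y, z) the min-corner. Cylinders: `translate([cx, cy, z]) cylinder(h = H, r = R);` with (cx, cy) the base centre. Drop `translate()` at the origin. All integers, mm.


translate([495, 417, 0]) cylinder(h = 20, r = 127);
translate([495, 417, 20]) cylinder(h = 209, r = 68);
translate([495, 417, 229]) cylinder(h = 20, r = 127);


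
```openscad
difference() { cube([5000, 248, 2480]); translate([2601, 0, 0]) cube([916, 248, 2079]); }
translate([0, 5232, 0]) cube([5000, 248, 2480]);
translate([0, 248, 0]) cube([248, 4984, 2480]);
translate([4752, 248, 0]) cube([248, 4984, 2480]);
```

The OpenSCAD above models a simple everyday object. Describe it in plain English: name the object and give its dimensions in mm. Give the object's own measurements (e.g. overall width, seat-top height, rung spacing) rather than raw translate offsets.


A single room: four walls, each 2480 mm tall and 248 mm thick, enclosing an outside footprint 5000×5480 mm (x × y), no floor or roof. The front and back walls (−y and +y sides) run the full x-width; the side walls fit between their inner faces. A door opening 916 mm wide and 2079 mm tall is cut through the front wall from the floor up, its −x edge 2601 mm from the wall's −x end.


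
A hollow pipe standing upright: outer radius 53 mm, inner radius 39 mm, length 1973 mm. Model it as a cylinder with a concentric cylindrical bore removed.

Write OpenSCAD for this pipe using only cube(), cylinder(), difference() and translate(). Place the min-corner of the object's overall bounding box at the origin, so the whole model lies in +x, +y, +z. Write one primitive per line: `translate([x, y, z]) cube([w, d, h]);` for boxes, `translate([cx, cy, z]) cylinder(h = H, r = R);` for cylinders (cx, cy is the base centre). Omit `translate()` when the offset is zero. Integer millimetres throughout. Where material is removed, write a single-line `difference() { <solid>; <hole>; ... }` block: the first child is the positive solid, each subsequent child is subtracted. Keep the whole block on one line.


difference() { translate([53, 53, 0]) cylinder(h = 1973, r = 53); translate([53, 53, 0]) cylinder(h = 1973, r = 39); }


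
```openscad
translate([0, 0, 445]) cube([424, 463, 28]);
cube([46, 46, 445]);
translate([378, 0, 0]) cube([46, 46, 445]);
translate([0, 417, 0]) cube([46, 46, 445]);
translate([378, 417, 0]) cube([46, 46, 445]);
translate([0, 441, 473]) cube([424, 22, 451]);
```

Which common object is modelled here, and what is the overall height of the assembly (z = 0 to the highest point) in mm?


A chair. The overall height is 924 mm.

A slab on four corner posts with a tall panel at the back — a chair. The seat slab sits at z = 445 with thickness 28, and the 451 mm backrest starts at the seat top, so the overall height is 445 + 28 + 451 = 924 mm.


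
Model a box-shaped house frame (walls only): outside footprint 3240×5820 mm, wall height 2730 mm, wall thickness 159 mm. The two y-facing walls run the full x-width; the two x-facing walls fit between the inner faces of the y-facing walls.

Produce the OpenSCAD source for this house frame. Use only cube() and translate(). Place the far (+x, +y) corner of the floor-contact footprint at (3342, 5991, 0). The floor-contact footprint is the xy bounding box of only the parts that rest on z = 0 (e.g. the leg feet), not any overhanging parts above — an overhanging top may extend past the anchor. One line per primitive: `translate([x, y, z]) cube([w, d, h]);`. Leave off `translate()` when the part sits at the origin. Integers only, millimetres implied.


translate([102, 171, 0]) cube([3240, 159, 2730]);
translate([102, 5832, 0]) cube([3240, 159, 2730]);
translate([102, 330, 0]) cube([159, 5502, 2730]);
translate([3183, 330, 0]) cube([159, 5502, 2730]);


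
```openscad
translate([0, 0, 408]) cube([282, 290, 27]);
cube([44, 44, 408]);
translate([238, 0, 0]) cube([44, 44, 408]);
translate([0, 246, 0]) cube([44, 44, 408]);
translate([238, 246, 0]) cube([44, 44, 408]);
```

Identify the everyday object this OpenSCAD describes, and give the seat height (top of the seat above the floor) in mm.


A stool. The seat height is 435 mm.

A 282×290×27 slab at z = 408 on four corner posts — a stool. The seat top is 408 + 27 = 435 mm.


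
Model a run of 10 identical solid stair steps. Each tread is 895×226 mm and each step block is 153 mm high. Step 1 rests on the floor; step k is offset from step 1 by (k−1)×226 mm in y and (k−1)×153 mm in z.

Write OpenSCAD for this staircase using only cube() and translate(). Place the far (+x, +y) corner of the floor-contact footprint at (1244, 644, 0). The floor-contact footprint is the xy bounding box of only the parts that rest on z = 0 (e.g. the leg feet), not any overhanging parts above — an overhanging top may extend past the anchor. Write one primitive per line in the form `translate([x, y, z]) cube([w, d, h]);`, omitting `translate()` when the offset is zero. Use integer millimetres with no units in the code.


translate([349, 418, 0]) cube([895, 226, 153]);
translate([349, 644, 153]) cube([895, 226, 153]);
translate([349, 870, 306]) cube([895, 226, 153]);
translate([349, 1096, 459]) cube([895, 226, 153]);
translate([349, 1322, 612]) cube([895, 226, 153]);
translate([349, 1548, 765]) cube([895, 226, 153]);
translate([349, 1774, 918]) cube([895, 226, 153]);
translate([349, 2000, 1071]) cube([895, 226, 153]);
translate([349, 2226, 1224]) cube([895, 226, 153]);
translate([349, 2452, 1377]) cube([895, 226, 153]);


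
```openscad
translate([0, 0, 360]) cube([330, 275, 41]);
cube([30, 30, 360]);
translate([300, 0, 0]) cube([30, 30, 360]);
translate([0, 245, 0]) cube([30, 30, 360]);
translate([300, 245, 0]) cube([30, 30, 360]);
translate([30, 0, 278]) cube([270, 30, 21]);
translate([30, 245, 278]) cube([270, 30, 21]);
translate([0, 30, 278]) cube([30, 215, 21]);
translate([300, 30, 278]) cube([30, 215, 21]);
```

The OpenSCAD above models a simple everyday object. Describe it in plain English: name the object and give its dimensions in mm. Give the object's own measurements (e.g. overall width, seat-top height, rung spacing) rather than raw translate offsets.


A simple wooden stool: a rectangular seat 330 mm (x) by 275 mm (y), 41 mm thick, top face at z = 401 mm, on four square legs, each 30×30 mm in cross-section. The legs rest on z = 0, each flush with a corner of the seat. Four stretchers, 30 mm wide and 21 mm tall, connect adjacent legs with their undersides at z = 278 mm, each running between the inner faces of the legs it joins and aligned with the legs' outer faces on the other axis.


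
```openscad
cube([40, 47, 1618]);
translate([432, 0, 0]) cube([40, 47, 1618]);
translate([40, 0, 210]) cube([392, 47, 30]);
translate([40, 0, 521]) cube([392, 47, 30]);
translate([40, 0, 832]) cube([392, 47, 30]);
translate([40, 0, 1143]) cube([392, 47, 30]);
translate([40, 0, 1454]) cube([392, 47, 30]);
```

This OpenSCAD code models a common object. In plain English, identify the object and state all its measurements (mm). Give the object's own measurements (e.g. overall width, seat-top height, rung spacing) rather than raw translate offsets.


A straight ladder. Two 40×47 mm vertical rails, 1618 mm tall, stand 472 mm apart (outside-to-outside) with their front faces coplanar on the −y side. 5 rungs, each 47 mm deep and 30 mm tall, span between the inner faces of the rails, front faces flush with the rails. The lowest rung's underside is at z = 210 mm and rungs are spaced 311 mm apart (underside to underside).


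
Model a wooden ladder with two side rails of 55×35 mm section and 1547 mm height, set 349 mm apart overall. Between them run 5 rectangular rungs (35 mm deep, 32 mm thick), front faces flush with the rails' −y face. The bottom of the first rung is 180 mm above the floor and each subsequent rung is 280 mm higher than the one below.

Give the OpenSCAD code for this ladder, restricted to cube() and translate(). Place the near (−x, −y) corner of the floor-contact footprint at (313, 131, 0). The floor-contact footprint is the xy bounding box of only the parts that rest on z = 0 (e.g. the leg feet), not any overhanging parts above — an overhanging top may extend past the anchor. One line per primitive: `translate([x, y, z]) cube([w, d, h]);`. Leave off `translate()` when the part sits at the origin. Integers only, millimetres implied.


// rung span = 349 - 2*55 = 239
// rung[k] z = 180 + k*280
translate([313, 131, 0]) cube([55, 35, 1547]);
translate([607, 131, 0]) cube([55, 35, 1547]);
translate([368, 131, 180]) cube([239, 35, 32]);
translate([368, 131, 460]) cube([239, 35, 32]);
translate([368, 131, 740]) cube([239, 35, 32]);
translate([368, 131, 1020]) cube([239, 35, 32]);
translate([368, 131, 1300]) cube([239, 35, 32]);


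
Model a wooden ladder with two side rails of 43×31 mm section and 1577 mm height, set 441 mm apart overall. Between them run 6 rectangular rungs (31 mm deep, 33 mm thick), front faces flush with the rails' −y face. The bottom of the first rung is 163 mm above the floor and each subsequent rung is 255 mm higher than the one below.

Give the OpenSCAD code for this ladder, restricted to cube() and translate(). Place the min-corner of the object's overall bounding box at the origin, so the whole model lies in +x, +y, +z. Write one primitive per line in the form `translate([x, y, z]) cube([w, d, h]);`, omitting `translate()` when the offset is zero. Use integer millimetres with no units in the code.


cube([43, 31, 1577]);
translate([398, 0, 0]) cube([43, 31, 1577]);
translate([43, 0, 163]) cube([355, 31, 33]);
translate([43, 0, 418]) cube([355, 31, 33]);
translate([43, 0, 673]) cube([355, 31, 33]);
translate([43, 0, 928]) cube([355, 31, 33]);
translate([43, 0, 1183]) cube([355, 31, 33]);
translate([43, 0, 1438]) cube([355, 31, 33]);


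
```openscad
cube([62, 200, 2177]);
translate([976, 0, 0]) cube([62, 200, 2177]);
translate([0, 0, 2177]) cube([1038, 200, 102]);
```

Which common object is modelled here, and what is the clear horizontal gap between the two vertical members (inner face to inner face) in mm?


A door frame. The clear opening width is 914 mm.

Two 2177 mm tall posts with a header on top — a door frame. The left jamb is 62 mm wide at x = 0; the right jamb starts at x = 976. The clear opening is 976 − 62 = 914 mm.


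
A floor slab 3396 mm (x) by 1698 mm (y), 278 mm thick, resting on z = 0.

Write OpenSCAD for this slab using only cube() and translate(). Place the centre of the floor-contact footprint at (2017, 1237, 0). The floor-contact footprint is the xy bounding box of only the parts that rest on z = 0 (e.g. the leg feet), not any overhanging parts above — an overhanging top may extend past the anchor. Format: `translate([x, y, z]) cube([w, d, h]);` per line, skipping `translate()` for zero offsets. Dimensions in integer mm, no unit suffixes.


translate([319, 388, 0]) cube([3396, 1698, 278]);


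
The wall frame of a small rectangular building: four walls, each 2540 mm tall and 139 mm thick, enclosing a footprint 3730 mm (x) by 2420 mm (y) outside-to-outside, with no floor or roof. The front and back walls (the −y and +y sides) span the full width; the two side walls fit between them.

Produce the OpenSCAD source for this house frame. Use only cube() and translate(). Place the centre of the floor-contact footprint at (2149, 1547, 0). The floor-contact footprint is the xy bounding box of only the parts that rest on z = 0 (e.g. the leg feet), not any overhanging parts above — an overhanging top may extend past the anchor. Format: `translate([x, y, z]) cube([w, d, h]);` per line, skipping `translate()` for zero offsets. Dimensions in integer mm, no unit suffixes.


translate([284, 337, 0]) cube([3730, 139, 2540]);
translate([284, 2618, 0]) cube([3730, 139, 2540]);
translate([284, 476, 0]) cube([139, 2142, 2540]);
translate([3875, 476, 0]) cube([139, 2142, 2540]);


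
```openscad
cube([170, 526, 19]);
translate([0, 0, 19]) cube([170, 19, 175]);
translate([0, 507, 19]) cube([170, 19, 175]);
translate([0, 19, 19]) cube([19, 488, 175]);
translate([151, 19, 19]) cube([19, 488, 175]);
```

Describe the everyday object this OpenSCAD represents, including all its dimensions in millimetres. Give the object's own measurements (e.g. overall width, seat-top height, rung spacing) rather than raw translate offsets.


An open-topped rectangular box: outside dimensions 170×526×194 mm, with a uniform wall and base thickness of 19 mm. The base is a full 170×526 slab on the floor; four walls sit on top of the base. The front and back walls (the −y and +y sides) span the full width; the two side walls fit between them.


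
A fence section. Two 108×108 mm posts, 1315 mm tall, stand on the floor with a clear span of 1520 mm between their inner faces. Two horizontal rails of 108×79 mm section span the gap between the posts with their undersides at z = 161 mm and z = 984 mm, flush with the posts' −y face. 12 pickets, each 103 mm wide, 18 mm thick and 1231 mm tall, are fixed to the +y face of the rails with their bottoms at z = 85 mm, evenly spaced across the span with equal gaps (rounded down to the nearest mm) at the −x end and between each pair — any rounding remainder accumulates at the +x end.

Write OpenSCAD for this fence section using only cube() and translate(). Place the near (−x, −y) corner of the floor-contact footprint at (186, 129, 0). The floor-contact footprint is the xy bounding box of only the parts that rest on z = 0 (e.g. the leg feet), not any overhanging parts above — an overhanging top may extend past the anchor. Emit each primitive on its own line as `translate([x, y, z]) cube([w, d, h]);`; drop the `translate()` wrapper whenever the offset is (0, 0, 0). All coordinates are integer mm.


translate([186, 129, 0]) cube([108, 108, 1315]);
translate([1814, 129, 0]) cube([108, 108, 1315]);
translate([294, 129, 161]) cube([1520, 108, 79]);
translate([294, 129, 984]) cube([1520, 108, 79]);
translate([315, 237, 85]) cube([103, 18, 1231]);
translate([439, 237, 85]) cube([103, 18, 1231]);
translate([563, 237, 85]) cube([103, 18, 1231]);
translate([687, 237, 85]) cube([103, 18, 1231]);
translate([811, 237, 85]) cube([103, 18, 1231]);
translate([935, 237, 85]) cube([103, 18, 1231]);
translate([1059, 237, 85]) cube([103, 18, 1231]);
translate([1183, 237, 85]) cube([103, 18, 1231]);
translate([1307, 237, 85]) cube([103, 18, 1231]);
translate([1431, 237, 85]) cube([103, 18, 1231]);
translate([1555, 237, 85]) cube([103, 18, 1231]);
translate([1679, 237, 85]) cube([103, 18, 1231]);


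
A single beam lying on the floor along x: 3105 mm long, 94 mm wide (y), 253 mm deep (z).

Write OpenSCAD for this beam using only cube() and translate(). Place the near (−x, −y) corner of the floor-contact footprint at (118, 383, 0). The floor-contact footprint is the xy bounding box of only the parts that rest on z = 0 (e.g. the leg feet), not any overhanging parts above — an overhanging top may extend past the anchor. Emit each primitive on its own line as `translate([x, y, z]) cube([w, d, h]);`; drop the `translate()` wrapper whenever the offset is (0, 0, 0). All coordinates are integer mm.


translate([118, 383, 0]) cube([3105, 94, 253]);


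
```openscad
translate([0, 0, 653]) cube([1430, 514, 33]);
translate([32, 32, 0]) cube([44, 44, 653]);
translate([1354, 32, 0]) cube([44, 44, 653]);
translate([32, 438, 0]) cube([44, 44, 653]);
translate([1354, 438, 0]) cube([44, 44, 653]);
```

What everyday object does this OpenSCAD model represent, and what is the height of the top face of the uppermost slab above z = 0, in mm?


A table. The table height is 686 mm.

A 1430×514×33 slab sits at z = 653 on four 44 mm square posts — a table. The top surface is at 653 + 33 = 686 mm.


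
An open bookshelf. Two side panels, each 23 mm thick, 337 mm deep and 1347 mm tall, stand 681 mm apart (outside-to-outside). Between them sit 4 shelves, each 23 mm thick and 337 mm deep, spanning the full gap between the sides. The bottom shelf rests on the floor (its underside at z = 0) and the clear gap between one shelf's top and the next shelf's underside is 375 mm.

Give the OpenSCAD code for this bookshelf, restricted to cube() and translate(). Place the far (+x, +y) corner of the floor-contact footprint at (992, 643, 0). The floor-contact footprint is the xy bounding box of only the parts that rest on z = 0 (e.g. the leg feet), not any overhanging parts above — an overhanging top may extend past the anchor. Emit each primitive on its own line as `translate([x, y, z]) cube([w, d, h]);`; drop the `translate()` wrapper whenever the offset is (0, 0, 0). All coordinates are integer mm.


translate([311, 306, 0]) cube([23, 337, 1347]);
translate([969, 306, 0]) cube([23, 337, 1347]);
translate([334, 306, 0]) cube([635, 337, 23]);
translate([334, 306, 398]) cube([635, 337, 23]);
translate([334, 306, 796]) cube([635, 337, 23]);
translate([334, 306, 1194]) cube([635, 337, 23]);


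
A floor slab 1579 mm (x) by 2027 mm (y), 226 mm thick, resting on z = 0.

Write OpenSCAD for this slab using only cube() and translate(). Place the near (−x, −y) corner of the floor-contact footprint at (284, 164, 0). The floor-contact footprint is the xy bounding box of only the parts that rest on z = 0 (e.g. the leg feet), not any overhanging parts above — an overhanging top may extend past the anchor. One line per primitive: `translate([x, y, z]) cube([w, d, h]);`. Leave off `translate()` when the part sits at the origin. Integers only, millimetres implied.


translate([284, 164, 0]) cube([1579, 2027, 226]);


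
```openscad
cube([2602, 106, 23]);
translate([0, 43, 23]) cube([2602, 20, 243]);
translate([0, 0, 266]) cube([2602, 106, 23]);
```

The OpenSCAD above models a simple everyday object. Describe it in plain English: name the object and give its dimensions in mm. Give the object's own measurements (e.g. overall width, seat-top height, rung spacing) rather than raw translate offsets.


An I-beam lying along x, 2602 mm long. Overall section height 289 mm. Two flanges 106 mm wide (y) and 23 mm thick, one on the floor and one at the top; a web 20 mm thick runs between them, centred on the flange width.
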